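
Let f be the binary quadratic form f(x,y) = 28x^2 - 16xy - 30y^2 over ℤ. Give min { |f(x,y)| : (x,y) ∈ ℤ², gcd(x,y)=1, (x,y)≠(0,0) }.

descent: ρ → (-30,16,28)  [lands on river]
river: ρ → (28,40,-18)
river: ρ → (-18,32,36)
river: ρ → (36,40,-14)
river: ρ → (-14,44,30)
river: ρ → (30,16,-28)
river: ρ → (-28,40,18)
river: ρ → (18,32,-36)
river: ρ → (-36,40,14)
river: ρ → (14,44,-30)
closes: descent 1, river 10
min |a| on river = 14

14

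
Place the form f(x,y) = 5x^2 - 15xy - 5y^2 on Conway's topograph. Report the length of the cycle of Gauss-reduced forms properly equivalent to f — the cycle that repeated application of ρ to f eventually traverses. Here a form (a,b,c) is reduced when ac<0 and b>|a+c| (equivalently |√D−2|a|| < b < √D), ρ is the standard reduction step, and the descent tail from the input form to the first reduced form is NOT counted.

D = 325, ⌊√D⌋ = 18
descent: ρ → (-5,15,5)  [lands on river]
river: ρ → (5,15,-5)
ρ-cycle length = 2 (tail of 1 descent step not counted)

2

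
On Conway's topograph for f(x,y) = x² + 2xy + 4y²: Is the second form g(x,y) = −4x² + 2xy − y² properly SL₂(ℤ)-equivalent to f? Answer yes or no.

D₁ = -12, D₂ = -12
f: translate: b→0 (≡2 mod 2), so (1,2,4)→(1,0,3)
f: reduced (well bottom): (1,0,3) with a≤c, −a<b≤a
g is negative-definite; reduce −g:
−g: flip: (4,-2,1)→(1,2,4)
−g: translate: b→0 (≡2 mod 2), so (1,2,4)→(1,0,3)
−g: reduced (well bottom): (1,0,3) with a≤c, −a<b≤a
flip sign back: reduced form of g is (-1,0,-3)
reduced forms (1, 0, 3) vs (-1, 0, -3) ⇒ inequivalent

no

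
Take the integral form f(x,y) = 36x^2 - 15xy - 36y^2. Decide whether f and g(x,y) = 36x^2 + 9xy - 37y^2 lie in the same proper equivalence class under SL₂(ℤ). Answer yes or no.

D₁ = 5409, D₂ = 5409
river cycle of f (length 66): (-36, 15, 36), (36, 57, -15), (-15, 63, 24), (24, 33, -45), (-45, 57, 12), (12, 63, -30), (-30, 57, 18), (18, 51, -39), (-39, 27, 30), (30, 33, -36), … (56 more)
river cycle of g (length 58): (-37, 65, 8), (8, 63, -45), (-45, 27, 26), (26, 25, -46), (-46, 67, 5), (5, 73, -4), (-4, 71, 23), (23, 67, -10), (-10, 73, 2), (2, 71, -46), … (48 more)
cycles differ ⇒ inequivalent

no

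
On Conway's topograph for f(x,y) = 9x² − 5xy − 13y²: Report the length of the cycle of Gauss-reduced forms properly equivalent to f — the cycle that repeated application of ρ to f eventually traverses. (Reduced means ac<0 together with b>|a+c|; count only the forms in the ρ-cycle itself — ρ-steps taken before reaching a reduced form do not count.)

D = 493, ⌊√D⌋ = 22
descent: ρ → (-13,5,9)  [lands on river]
river: ρ → (9,13,-9)
river: ρ → (-9,5,13)
river: ρ → (13,21,-1)
river: ρ → (-1,21,13)
river: ρ → (13,5,-9)
river: ρ → (-9,13,9)
river: ρ → (9,5,-13)
river: ρ → (-13,21,1)
river: ρ → (1,21,-13)
ρ-cycle length = 10 (tail of 1 descent step not counted)

10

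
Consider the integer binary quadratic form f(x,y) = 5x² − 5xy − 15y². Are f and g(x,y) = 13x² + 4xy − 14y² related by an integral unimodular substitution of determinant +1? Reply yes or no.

D₁ = 325, D₂ = 744
discriminants differ ⇒ not SL₂(ℤ)-equivalent

no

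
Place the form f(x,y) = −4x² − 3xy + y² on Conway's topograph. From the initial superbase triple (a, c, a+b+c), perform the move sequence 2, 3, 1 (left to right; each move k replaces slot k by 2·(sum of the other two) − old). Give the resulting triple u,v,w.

start (-4,1,-6) = (f(1,0),f(0,1),f(1,1))
replace slot 2: 2·((-4)+(-6)) − 1 = -21 → (-4,-21,-6)
replace slot 3: 2·((-4)+(-21)) − (-6) = -44 → (-4,-21,-44)
replace slot 1: 2·((-21)+(-44)) − (-4) = -126 → (-126,-21,-44)

-126,-21,-44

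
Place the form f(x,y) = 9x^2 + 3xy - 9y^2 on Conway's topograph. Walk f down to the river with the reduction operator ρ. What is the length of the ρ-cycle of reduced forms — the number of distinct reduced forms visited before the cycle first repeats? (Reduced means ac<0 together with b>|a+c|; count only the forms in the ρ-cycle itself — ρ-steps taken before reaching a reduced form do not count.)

D = 333, ⌊√D⌋ = 18
river: ρ → (-9,15,3)
river: ρ → (3,15,-9)
river: ρ → (-9,3,9)
river: ρ → (9,15,-3)
river: ρ → (-3,15,9)
river: ρ → (9,3,-9)
ρ-cycle length = 6 (tail of 0 descent steps not counted)

6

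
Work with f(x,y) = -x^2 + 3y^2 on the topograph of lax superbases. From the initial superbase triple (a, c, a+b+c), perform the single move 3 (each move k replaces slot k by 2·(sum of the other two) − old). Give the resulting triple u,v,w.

start (-1,3,2) = (f(1,0),f(0,1),f(1,1))
replace slot 3: 2·((-1)+3) − 2 = 2 → (-1,3,2)

-1,3,2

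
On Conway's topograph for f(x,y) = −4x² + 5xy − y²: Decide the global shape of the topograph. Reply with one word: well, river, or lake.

D = b²−4ac = 5² − 4·(-4)·(-1) = 9
D = 3² is a perfect square ⇒ form factors over ℤ ⇒ lakes

lake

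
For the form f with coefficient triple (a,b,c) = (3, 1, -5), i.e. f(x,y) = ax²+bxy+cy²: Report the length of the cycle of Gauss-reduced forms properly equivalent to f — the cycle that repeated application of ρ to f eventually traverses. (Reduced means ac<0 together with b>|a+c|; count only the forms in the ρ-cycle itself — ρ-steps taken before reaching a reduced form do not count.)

D = 61, ⌊√D⌋ = 7
descent: ρ → (-5,-1,3)
descent: ρ → (3,7,-1)  [lands on river]
river: ρ → (-1,7,3)
river: ρ → (3,5,-3)
river: ρ → (-3,7,1)
river: ρ → (1,7,-3)
river: ρ → (-3,5,3)
ρ-cycle length = 6 (tail of 2 descent steps not counted)

6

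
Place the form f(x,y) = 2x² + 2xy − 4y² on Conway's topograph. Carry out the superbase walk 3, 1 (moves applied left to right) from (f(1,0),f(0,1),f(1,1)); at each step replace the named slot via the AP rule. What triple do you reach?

start (2,-4,0) = (f(1,0),f(0,1),f(1,1))
replace slot 3: 2·(2+(-4)) − 0 = -4 → (2,-4,-4)
replace slot 1: 2·((-4)+(-4)) − 2 = -18 → (-18,-4,-4)

-18,-4,-4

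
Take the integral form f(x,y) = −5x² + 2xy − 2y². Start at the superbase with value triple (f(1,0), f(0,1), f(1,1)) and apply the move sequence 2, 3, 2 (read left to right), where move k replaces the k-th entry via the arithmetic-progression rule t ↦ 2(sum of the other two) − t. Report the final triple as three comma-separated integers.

start (-5,-2,-5) = (f(1,0),f(0,1),f(1,1))
replace slot 2: 2·((-5)+(-5)) − (-2) = -18 → (-5,-18,-5)
replace slot 3: 2·((-5)+(-18)) − (-5) = -41 → (-5,-18,-41)
replace slot 2: 2·((-5)+(-41)) − (-18) = -74 → (-5,-74,-41)

-5,-74,-41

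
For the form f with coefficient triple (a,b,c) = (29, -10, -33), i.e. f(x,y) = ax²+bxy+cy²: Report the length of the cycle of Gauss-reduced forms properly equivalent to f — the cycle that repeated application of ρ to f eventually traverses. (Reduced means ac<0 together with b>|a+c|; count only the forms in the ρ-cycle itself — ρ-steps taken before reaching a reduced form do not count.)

D = 3928, ⌊√D⌋ = 62
descent: ρ → (-33,10,29)  [lands on river]
river: ρ → (29,48,-14)
river: ρ → (-14,36,47)
river: ρ → (47,58,-3)
river: ρ → (-3,62,7)
river: ρ → (7,50,-51)
river: ρ → (-51,52,6)
river: ρ → (6,56,-33)
ρ-cycle length = 8 (tail of 1 descent step not counted)

8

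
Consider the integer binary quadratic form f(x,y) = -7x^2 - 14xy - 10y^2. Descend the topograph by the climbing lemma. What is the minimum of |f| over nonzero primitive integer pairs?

translate: b→0 (≡14 mod 14), so (7,14,10)→(7,0,3)
flip: (7,0,3)→(3,0,7)
reduced (well bottom): (3,0,7) with a≤c, −a<b≤a
well minimum |f| = |-3| = 3 (negative-definite)

3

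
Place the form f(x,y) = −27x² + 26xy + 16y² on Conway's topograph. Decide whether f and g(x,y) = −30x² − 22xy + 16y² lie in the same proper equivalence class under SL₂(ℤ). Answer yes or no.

D₁ = 2404, D₂ = 2404
river cycle of f (length 62): (16, 38, -15), (-15, 22, 32), (32, 42, -5), (-5, 48, 5), (5, 42, -32), (-32, 22, 15), (15, 38, -16), (-16, 26, 27), (27, 28, -15), (-15, 32, 23), … (52 more)
river cycle of g (length 66): (16, 22, -30), (-30, 38, 8), (8, 42, -20), (-20, 38, 12), (12, 34, -26), (-26, 18, 20), (20, 22, -24), (-24, 26, 18), (18, 46, -4), (-4, 42, 40), … (56 more)
cycles differ ⇒ inequivalent

no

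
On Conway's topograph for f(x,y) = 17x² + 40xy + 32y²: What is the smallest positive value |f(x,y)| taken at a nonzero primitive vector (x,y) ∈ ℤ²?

translate: b→6 (≡40 mod 34), so (17,40,32)→(17,6,9)
flip: (17,6,9)→(9,-6,17)
reduced (well bottom): (9,-6,17) with a≤c, −a<b≤a
well minimum = a = 9

9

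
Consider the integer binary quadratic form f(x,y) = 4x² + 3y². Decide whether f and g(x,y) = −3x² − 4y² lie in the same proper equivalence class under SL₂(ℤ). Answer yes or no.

D₁ = -48, D₂ = -48
f: flip: (4,0,3)→(3,0,4)
f: reduced (well bottom): (3,0,4) with a≤c, −a<b≤a
g is negative-definite; reduce −g:
−g: reduced (well bottom): (3,0,4) with a≤c, −a<b≤a
flip sign back: reduced form of g is (-3,0,-4)
reduced forms (3, 0, 4) vs (-3, 0, -4) ⇒ inequivalent

no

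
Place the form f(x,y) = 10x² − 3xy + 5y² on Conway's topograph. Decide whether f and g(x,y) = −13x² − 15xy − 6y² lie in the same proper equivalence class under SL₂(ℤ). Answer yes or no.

D₁ = -191, D₂ = -87
discriminants differ ⇒ not SL₂(ℤ)-equivalent

no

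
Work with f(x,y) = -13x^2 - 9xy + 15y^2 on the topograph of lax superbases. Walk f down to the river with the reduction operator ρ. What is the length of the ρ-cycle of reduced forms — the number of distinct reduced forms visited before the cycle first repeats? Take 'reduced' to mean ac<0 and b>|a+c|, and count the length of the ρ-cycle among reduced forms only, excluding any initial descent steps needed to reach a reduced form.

D = 861, ⌊√D⌋ = 29
descent: ρ → (15,9,-13)  [lands on river]
river: ρ → (-13,17,11)
river: ρ → (11,27,-3)
river: ρ → (-3,27,11)
river: ρ → (11,17,-13)
river: ρ → (-13,9,15)
river: ρ → (15,21,-7)
river: ρ → (-7,21,15)
ρ-cycle length = 8 (tail of 1 descent step not counted)

8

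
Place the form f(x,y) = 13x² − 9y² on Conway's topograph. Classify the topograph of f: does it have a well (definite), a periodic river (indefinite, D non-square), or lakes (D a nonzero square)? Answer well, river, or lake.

D = b²−4ac = 0² − 4·13·(-9) = 468
D > 0 non-square ⇒ indefinite ⇒ periodic river

river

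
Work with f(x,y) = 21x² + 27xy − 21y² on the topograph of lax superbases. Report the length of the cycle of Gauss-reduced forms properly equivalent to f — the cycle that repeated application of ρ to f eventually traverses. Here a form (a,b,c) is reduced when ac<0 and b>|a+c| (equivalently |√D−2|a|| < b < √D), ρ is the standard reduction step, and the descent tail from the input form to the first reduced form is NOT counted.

D = 2493, ⌊√D⌋ = 49
river: ρ → (-21,15,27)
river: ρ → (27,39,-9)
river: ρ → (-9,33,39)
river: ρ → (39,45,-3)
river: ρ → (-3,45,39)
river: ρ → (39,33,-9)
river: ρ → (-9,39,27)
river: ρ → (27,15,-21)
river: ρ → (-21,27,21)
river: ρ → (21,15,-27)
river: ρ → (-27,39,9)
river: ρ → (9,33,-39)
river: ρ → (-39,45,3)
river: ρ → (3,45,-39)
river: ρ → (-39,33,9)
river: ρ → (9,39,-27)
river: ρ → (-27,15,21)
river: ρ → (21,27,-21)
ρ-cycle length = 18 (tail of 0 descent steps not counted)

18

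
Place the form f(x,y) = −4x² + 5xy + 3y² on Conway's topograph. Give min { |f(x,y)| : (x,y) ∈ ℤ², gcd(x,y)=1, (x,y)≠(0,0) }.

river: ρ → (3,7,-2)
river: ρ → (-2,5,6)
river: ρ → (6,7,-1)
river: ρ → (-1,7,6)
river: ρ → (6,5,-2)
river: ρ → (-2,7,3)
river: ρ → (3,5,-4)
river: ρ → (-4,3,4)
river: ρ → (4,5,-3)
river: ρ → (-3,7,2)
river: ρ → (2,5,-6)
river: ρ → (-6,7,1)
river: ρ → (1,7,-6)
river: ρ → (-6,5,2)
river: ρ → (2,7,-3)
river: ρ → (-3,5,4)
river: ρ → (4,3,-4)
river: ρ → (-4,5,3)
closes: descent 0, river 18
min |a| on river = 1

1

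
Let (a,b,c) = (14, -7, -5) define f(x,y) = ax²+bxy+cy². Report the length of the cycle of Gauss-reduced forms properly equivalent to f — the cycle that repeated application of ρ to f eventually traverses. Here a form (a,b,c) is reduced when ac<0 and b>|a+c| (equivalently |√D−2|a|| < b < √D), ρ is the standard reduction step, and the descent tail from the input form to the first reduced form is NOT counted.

D = 329, ⌊√D⌋ = 18
descent: ρ → (-5,17,2)  [lands on river]
river: ρ → (2,15,-13)
river: ρ → (-13,11,4)
river: ρ → (4,13,-10)
river: ρ → (-10,7,7)
river: ρ → (7,7,-10)
river: ρ → (-10,13,4)
river: ρ → (4,11,-13)
river: ρ → (-13,15,2)
river: ρ → (2,17,-5)
river: ρ → (-5,13,8)
river: ρ → (8,3,-10)
river: ρ → (-10,17,1)
river: ρ → (1,17,-10)
river: ρ → (-10,3,8)
river: ρ → (8,13,-5)
ρ-cycle length = 16 (tail of 1 descent step not counted)

16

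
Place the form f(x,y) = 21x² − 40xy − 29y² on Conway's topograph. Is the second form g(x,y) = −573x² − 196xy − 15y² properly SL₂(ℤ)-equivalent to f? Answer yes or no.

D₁ = 4036, D₂ = 4036
river cycle of f (length 18): (-29, 40, 21), (21, 44, -25), (-25, 56, 9), (9, 52, -37), (-37, 22, 24), (24, 26, -35), (-35, 44, 15), (15, 46, -32), (-32, 18, 29), (29, 40, -21), … (8 more)
river cycle of g (length 18): (-15, 46, 32), (32, 18, -29), (-29, 40, 21), (21, 44, -25), (-25, 56, 9), (9, 52, -37), (-37, 22, 24), (24, 26, -35), (-35, 44, 15), (15, 46, -32), … (8 more)
cycles coincide ⇒ equivalent

yes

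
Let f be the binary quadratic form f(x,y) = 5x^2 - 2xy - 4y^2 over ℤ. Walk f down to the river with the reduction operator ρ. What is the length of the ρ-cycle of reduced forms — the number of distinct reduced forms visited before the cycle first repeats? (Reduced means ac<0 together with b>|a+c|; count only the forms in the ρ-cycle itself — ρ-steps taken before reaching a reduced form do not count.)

D = 84, ⌊√D⌋ = 9
descent: ρ → (-4,2,5)  [lands on river]
river: ρ → (5,8,-1)
river: ρ → (-1,8,5)
river: ρ → (5,2,-4)
river: ρ → (-4,6,3)
river: ρ → (3,6,-4)
ρ-cycle length = 6 (tail of 1 descent step not counted)

6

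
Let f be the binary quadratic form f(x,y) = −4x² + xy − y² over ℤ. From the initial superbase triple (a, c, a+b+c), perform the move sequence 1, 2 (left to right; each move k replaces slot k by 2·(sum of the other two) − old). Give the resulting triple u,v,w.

start (-4,-1,-4) = (f(1,0),f(0,1),f(1,1))
replace slot 1: 2·((-1)+(-4)) − (-4) = -6 → (-6,-1,-4)
replace slot 2: 2·((-6)+(-4)) − (-1) = -19 → (-6,-19,-4)

-6,-19,-4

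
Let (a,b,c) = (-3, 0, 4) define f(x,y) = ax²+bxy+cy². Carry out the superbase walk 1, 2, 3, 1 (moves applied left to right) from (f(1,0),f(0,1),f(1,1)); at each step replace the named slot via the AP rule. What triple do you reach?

start (-3,4,1) = (f(1,0),f(0,1),f(1,1))
replace slot 1: 2·(4+1) − (-3) = 13 → (13,4,1)
replace slot 2: 2·(13+1) − 4 = 24 → (13,24,1)
replace slot 3: 2·(13+24) − 1 = 73 → (13,24,73)
replace slot 1: 2·(24+73) − 13 = 181 → (181,24,73)

181,24,73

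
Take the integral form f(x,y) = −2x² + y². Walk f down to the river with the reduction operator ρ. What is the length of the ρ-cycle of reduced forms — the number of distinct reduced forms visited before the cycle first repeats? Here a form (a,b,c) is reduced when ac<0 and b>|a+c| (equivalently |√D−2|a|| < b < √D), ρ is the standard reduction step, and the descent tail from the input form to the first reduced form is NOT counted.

D = 8, ⌊√D⌋ = 2
descent: ρ → (1,2,-1)  [lands on river]
river: ρ → (-1,2,1)
ρ-cycle length = 2 (tail of 1 descent step not counted)

2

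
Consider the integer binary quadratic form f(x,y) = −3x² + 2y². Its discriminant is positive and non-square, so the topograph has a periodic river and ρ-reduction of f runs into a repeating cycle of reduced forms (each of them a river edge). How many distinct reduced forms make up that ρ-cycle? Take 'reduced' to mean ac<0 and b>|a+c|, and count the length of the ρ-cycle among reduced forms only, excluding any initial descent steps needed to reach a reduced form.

D = 24, ⌊√D⌋ = 4
descent: ρ → (2,4,-1)  [lands on river]
river: ρ → (-1,4,2)
ρ-cycle length = 2 (tail of 1 descent step not counted)

2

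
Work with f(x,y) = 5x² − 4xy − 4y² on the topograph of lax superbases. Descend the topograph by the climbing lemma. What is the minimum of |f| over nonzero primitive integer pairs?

descent: ρ → (-4,4,5)  [lands on river]
river: ρ → (5,6,-3)
river: ρ → (-3,6,5)
river: ρ → (5,4,-4)
closes: descent 1, river 4
min |a| on river = 3

3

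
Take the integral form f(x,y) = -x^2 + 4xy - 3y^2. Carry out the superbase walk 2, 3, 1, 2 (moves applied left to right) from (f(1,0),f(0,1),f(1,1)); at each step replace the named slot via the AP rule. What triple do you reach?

start (-1,-3,0) = (f(1,0),f(0,1),f(1,1))
replace slot 2: 2·((-1)+0) − (-3) = 1 → (-1,1,0)
replace slot 3: 2·((-1)+1) − 0 = 0 → (-1,1,0)
replace slot 1: 2·(1+0) − (-1) = 3 → (3,1,0)
replace slot 2: 2·(3+0) − 1 = 5 → (3,5,0)

3,5,0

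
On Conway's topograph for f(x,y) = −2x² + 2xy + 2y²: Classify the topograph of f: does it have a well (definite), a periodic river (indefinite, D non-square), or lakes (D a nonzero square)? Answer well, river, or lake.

D = b²−4ac = 2² − 4·(-2)·2 = 20
D > 0 non-square ⇒ indefinite ⇒ periodic river

river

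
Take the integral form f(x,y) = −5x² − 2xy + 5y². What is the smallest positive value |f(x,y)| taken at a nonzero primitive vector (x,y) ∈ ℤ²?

descent: ρ → (5,2,-5)  [lands on river]
river: ρ → (-5,8,2)
river: ρ → (2,8,-5)
river: ρ → (-5,2,5)
river: ρ → (5,8,-2)
river: ρ → (-2,8,5)
closes: descent 1, river 6
min |a| on river = 2

2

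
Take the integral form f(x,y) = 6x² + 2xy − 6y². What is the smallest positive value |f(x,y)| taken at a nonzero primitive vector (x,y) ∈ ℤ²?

river: ρ → (-6,10,2)
river: ρ → (2,10,-6)
river: ρ → (-6,2,6)
river: ρ → (6,10,-2)
river: ρ → (-2,10,6)
river: ρ → (6,2,-6)
closes: descent 0, river 6
min |a| on river = 2

2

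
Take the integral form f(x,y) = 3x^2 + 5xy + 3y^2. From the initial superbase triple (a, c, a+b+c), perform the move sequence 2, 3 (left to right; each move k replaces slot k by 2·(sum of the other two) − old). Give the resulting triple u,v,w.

start (3,3,11) = (f(1,0),f(0,1),f(1,1))
replace slot 2: 2·(3+11) − 3 = 25 → (3,25,11)
replace slot 3: 2·(3+25) − 11 = 45 → (3,25,45)

3,25,45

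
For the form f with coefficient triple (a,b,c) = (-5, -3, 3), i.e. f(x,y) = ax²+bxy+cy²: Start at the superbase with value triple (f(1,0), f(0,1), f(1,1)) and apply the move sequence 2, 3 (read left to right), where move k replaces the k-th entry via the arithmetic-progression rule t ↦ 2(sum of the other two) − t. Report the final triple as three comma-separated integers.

start (-5,3,-5) = (f(1,0),f(0,1),f(1,1))
replace slot 2: 2·((-5)+(-5)) − 3 = -23 → (-5,-23,-5)
replace slot 3: 2·((-5)+(-23)) − (-5) = -51 → (-5,-23,-51)

-5,-23,-51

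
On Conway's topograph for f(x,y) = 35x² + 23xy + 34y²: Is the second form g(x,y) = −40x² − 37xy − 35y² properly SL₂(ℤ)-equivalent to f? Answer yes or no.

D₁ = -4231, D₂ = -4231
f: flip: (35,23,34)→(34,-23,35)
f: reduced (well bottom): (34,-23,35) with a≤c, −a<b≤a
g is negative-definite; reduce −g:
−g: flip: (40,37,35)→(35,-37,40)
−g: translate: b→33 (≡-37 mod 70), so (35,-37,40)→(35,33,38)
−g: reduced (well bottom): (35,33,38) with a≤c, −a<b≤a
flip sign back: reduced form of g is (-35,-33,-38)
reduced forms (34, -23, 35) vs (-35, -33, -38) ⇒ inequivalent

no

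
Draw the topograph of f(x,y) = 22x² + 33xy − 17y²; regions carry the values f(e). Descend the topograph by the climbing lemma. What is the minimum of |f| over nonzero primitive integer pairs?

river: ρ → (-17,35,20)
river: ρ → (20,45,-7)
river: ρ → (-7,39,38)
river: ρ → (38,37,-8)
river: ρ → (-8,43,23)
river: ρ → (23,49,-2)
river: ρ → (-2,47,47)
river: ρ → (47,47,-2)
river: ρ → (-2,49,23)
river: ρ → (23,43,-8)
river: ρ → (-8,37,38)
river: ρ → (38,39,-7)
river: ρ → (-7,45,20)
river: ρ → (20,35,-17)
river: ρ → (-17,33,22)
river: ρ → (22,11,-28)
river: ρ → (-28,45,5)
river: ρ → (5,45,-28)
river: ρ → (-28,11,22)
river: ρ → (22,33,-17)
closes: descent 0, river 20
min |a| on river = 2

2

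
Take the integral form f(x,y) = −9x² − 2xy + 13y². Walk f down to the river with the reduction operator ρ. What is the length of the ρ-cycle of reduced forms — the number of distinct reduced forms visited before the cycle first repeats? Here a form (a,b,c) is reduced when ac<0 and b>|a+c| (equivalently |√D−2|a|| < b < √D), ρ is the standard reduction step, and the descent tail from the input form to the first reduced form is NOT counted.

D = 472, ⌊√D⌋ = 21
descent: ρ → (13,2,-9)
descent: ρ → (-9,16,6)  [lands on river]
river: ρ → (6,20,-3)
river: ρ → (-3,16,18)
river: ρ → (18,20,-1)
river: ρ → (-1,20,18)
river: ρ → (18,16,-3)
river: ρ → (-3,20,6)
river: ρ → (6,16,-9)
river: ρ → (-9,20,2)
river: ρ → (2,20,-9)
ρ-cycle length = 10 (tail of 2 descent steps not counted)

10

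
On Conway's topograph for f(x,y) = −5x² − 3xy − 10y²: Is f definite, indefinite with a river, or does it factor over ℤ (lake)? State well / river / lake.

D = b²−4ac = (-3)² − 4·(-5)·(-10) = -191
D < 0 ⇒ definite ⇒ every region one sign ⇒ single well

well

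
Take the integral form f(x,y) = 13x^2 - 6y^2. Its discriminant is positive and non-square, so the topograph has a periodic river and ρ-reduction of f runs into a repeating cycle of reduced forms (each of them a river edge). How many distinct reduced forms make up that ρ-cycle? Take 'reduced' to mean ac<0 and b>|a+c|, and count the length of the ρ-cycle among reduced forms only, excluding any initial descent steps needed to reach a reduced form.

D = 312, ⌊√D⌋ = 17
descent: ρ → (-6,12,7)  [lands on river]
river: ρ → (7,16,-2)
river: ρ → (-2,16,7)
river: ρ → (7,12,-6)
ρ-cycle length = 4 (tail of 1 descent step not counted)

4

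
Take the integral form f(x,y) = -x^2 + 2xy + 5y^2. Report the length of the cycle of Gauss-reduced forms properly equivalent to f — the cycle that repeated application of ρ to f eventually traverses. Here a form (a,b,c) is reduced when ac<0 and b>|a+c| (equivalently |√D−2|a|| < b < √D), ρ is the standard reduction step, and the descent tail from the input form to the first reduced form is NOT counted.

D = 24, ⌊√D⌋ = 4
descent: ρ → (5,-2,-1)
descent: ρ → (-1,4,2)  [lands on river]
river: ρ → (2,4,-1)
ρ-cycle length = 2 (tail of 2 descent steps not counted)

2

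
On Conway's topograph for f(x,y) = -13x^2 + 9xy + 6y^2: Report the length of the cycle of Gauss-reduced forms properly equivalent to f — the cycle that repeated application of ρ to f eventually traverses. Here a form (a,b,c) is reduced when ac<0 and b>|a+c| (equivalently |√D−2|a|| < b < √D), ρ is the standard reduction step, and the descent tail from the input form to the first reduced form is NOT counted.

D = 393, ⌊√D⌋ = 19
river: ρ → (6,15,-7)
river: ρ → (-7,13,8)
river: ρ → (8,19,-1)
river: ρ → (-1,19,8)
river: ρ → (8,13,-7)
river: ρ → (-7,15,6)
river: ρ → (6,9,-13)
river: ρ → (-13,17,2)
river: ρ → (2,19,-4)
river: ρ → (-4,13,14)
river: ρ → (14,15,-3)
river: ρ → (-3,15,14)
river: ρ → (14,13,-4)
river: ρ → (-4,19,2)
river: ρ → (2,17,-13)
river: ρ → (-13,9,6)
ρ-cycle length = 16 (tail of 0 descent steps not counted)

16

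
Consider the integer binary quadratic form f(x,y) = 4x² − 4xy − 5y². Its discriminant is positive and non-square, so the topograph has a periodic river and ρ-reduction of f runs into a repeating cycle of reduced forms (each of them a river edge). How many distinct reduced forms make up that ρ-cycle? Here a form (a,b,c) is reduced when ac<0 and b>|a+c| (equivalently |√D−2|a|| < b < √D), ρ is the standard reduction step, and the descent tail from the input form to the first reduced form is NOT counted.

D = 96, ⌊√D⌋ = 9
descent: ρ → (-5,4,4)  [lands on river]
river: ρ → (4,4,-5)
river: ρ → (-5,6,3)
river: ρ → (3,6,-5)
ρ-cycle length = 4 (tail of 1 descent step not counted)

4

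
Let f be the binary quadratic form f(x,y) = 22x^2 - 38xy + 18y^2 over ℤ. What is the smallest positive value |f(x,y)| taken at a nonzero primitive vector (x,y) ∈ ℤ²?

translate: b→6 (≡-38 mod 44), so (22,-38,18)→(22,6,2)
flip: (22,6,2)→(2,-6,22)
translate: b→2 (≡-6 mod 4), so (2,-6,22)→(2,2,18)
reduced (well bottom): (2,2,18) with a≤c, −a<b≤a
well minimum = a = 2

2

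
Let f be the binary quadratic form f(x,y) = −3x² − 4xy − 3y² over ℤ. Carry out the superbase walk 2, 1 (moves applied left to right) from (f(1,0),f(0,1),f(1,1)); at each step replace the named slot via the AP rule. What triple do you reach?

start (-3,-3,-10) = (f(1,0),f(0,1),f(1,1))
replace slot 2: 2·((-3)+(-10)) − (-3) = -23 → (-3,-23,-10)
replace slot 1: 2·((-23)+(-10)) − (-3) = -63 → (-63,-23,-10)

-63,-23,-10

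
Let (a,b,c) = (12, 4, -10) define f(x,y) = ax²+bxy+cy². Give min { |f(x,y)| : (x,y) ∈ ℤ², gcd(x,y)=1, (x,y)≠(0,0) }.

river: ρ → (-10,16,6)
river: ρ → (6,20,-4)
river: ρ → (-4,20,6)
river: ρ → (6,16,-10)
river: ρ → (-10,4,12)
river: ρ → (12,20,-2)
river: ρ → (-2,20,12)
river: ρ → (12,4,-10)
closes: descent 0, river 8
min |a| on river = 2

2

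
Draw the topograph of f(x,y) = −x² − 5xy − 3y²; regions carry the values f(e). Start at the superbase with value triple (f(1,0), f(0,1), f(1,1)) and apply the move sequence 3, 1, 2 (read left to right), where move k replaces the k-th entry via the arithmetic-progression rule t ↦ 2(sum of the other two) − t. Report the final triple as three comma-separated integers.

start (-1,-3,-9) = (f(1,0),f(0,1),f(1,1))
replace slot 3: 2·((-1)+(-3)) − (-9) = 1 → (-1,-3,1)
replace slot 1: 2·((-3)+1) − (-1) = -3 → (-3,-3,1)
replace slot 2: 2·((-3)+1) − (-3) = -1 → (-3,-1,1)

-3,-1,1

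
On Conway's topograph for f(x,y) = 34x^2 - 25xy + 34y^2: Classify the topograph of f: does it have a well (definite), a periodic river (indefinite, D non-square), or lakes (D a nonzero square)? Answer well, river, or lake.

D = b²−4ac = (-25)² − 4·34·34 = -3999
D < 0 ⇒ definite ⇒ every region one sign ⇒ single well

well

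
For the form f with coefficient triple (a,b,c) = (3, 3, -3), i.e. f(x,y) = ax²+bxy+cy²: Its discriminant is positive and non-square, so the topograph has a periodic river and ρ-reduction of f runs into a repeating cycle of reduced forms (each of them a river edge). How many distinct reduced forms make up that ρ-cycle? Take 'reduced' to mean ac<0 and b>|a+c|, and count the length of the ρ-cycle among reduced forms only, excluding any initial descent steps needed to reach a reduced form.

D = 45, ⌊√D⌋ = 6
river: ρ → (-3,3,3)
river: ρ → (3,3,-3)
ρ-cycle length = 2 (tail of 0 descent steps not counted)

2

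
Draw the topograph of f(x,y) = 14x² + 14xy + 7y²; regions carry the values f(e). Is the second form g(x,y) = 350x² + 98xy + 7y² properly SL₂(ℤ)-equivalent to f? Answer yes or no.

D₁ = -196, D₂ = -196
f: flip: (14,14,7)→(7,-14,14)
f: translate: b→0 (≡-14 mod 14), so (7,-14,14)→(7,0,7)
f: reduced (well bottom): (7,0,7) with a≤c, −a<b≤a
g: flip: (350,98,7)→(7,-98,350)
g: translate: b→0 (≡-98 mod 14), so (7,-98,350)→(7,0,7)
g: reduced (well bottom): (7,0,7) with a≤c, −a<b≤a
reduced forms (7, 0, 7) vs (7, 0, 7) ⇒ equivalent

yes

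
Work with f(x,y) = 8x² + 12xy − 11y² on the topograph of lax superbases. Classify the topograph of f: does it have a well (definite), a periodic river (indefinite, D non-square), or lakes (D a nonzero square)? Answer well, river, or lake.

D = b²−4ac = 12² − 4·8·(-11) = 496
D > 0 non-square ⇒ indefinite ⇒ periodic river

river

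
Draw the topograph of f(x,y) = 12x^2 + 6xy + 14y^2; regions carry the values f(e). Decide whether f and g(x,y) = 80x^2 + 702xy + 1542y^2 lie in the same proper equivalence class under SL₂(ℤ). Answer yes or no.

D₁ = -636, D₂ = -636
f: reduced (well bottom): (12,6,14) with a≤c, −a<b≤a
g: translate: b→62 (≡702 mod 160), so (80,702,1542)→(80,62,14)
g: flip: (80,62,14)→(14,-62,80)
g: translate: b→-6 (≡-62 mod 28), so (14,-62,80)→(14,-6,12)
g: flip: (14,-6,12)→(12,6,14)
g: reduced (well bottom): (12,6,14) with a≤c, −a<b≤a
reduced forms (12, 6, 14) vs (12, 6, 14) ⇒ equivalent

yes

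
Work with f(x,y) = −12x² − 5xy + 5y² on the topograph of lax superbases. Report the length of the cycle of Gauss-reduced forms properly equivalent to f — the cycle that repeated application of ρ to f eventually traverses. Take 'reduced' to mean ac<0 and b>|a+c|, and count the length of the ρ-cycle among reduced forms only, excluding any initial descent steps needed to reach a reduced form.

D = 265, ⌊√D⌋ = 16
descent: ρ → (5,15,-2)  [lands on river]
river: ρ → (-2,13,12)
river: ρ → (12,11,-3)
river: ρ → (-3,13,8)
river: ρ → (8,3,-8)
river: ρ → (-8,13,3)
river: ρ → (3,11,-12)
river: ρ → (-12,13,2)
river: ρ → (2,15,-5)
river: ρ → (-5,15,2)
river: ρ → (2,13,-12)
river: ρ → (-12,11,3)
river: ρ → (3,13,-8)
river: ρ → (-8,3,8)
river: ρ → (8,13,-3)
river: ρ → (-3,11,12)
river: ρ → (12,13,-2)
river: ρ → (-2,15,5)
ρ-cycle length = 18 (tail of 1 descent step not counted)

18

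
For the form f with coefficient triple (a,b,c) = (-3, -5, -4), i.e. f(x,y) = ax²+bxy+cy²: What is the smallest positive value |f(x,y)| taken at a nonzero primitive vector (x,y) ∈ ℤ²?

translate: b→-1 (≡5 mod 6), so (3,5,4)→(3,-1,2)
flip: (3,-1,2)→(2,1,3)
reduced (well bottom): (2,1,3) with a≤c, −a<b≤a
well minimum |f| = |-2| = 2 (negative-definite)

2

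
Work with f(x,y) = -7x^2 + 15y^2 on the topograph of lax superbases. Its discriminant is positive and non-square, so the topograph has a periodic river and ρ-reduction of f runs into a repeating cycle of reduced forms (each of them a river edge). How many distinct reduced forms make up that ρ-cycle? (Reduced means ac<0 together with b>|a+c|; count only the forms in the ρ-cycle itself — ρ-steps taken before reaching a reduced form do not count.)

D = 420, ⌊√D⌋ = 20
descent: ρ → (15,0,-7)
descent: ρ → (-7,14,8)  [lands on river]
river: ρ → (8,18,-3)
river: ρ → (-3,18,8)
river: ρ → (8,14,-7)
ρ-cycle length = 4 (tail of 2 descent steps not counted)

4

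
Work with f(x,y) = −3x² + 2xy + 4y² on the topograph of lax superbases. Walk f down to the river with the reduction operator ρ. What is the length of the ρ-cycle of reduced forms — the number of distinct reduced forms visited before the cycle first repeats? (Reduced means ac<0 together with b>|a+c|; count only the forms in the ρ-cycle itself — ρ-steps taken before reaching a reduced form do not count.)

D = 52, ⌊√D⌋ = 7
river: ρ → (4,6,-1)
river: ρ → (-1,6,4)
river: ρ → (4,2,-3)
river: ρ → (-3,4,3)
river: ρ → (3,2,-4)
river: ρ → (-4,6,1)
river: ρ → (1,6,-4)
river: ρ → (-4,2,3)
river: ρ → (3,4,-3)
river: ρ → (-3,2,4)
ρ-cycle length = 10 (tail of 0 descent steps not counted)

10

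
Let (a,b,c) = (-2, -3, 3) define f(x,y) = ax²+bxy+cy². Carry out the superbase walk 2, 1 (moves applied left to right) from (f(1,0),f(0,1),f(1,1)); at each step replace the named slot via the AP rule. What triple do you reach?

start (-2,3,-2) = (f(1,0),f(0,1),f(1,1))
replace slot 2: 2·((-2)+(-2)) − 3 = -11 → (-2,-11,-2)
replace slot 1: 2·((-11)+(-2)) − (-2) = -24 → (-24,-11,-2)

-24,-11,-2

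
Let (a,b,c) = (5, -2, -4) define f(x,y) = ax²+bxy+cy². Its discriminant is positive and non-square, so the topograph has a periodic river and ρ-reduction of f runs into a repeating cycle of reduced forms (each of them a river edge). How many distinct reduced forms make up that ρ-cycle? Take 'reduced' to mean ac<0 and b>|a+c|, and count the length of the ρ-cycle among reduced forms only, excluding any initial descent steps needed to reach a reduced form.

D = 84, ⌊√D⌋ = 9
descent: ρ → (-4,2,5)  [lands on river]
river: ρ → (5,8,-1)
river: ρ → (-1,8,5)
river: ρ → (5,2,-4)
river: ρ → (-4,6,3)
river: ρ → (3,6,-4)
ρ-cycle length = 6 (tail of 1 descent step not counted)

6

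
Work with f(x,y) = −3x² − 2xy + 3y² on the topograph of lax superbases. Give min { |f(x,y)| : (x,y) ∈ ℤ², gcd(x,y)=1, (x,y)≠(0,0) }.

descent: ρ → (3,2,-3)  [lands on river]
river: ρ → (-3,4,2)
river: ρ → (2,4,-3)
river: ρ → (-3,2,3)
river: ρ → (3,4,-2)
river: ρ → (-2,4,3)
closes: descent 1, river 6
min |a| on river = 2

2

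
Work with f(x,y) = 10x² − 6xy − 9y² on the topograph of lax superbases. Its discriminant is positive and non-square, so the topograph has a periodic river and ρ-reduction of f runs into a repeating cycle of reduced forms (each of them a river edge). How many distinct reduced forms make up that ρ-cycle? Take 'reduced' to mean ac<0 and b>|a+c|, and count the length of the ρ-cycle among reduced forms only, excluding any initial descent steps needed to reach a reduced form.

D = 396, ⌊√D⌋ = 19
descent: ρ → (-9,6,10)  [lands on river]
river: ρ → (10,14,-5)
river: ρ → (-5,16,7)
river: ρ → (7,12,-9)
ρ-cycle length = 4 (tail of 1 descent step not counted)

4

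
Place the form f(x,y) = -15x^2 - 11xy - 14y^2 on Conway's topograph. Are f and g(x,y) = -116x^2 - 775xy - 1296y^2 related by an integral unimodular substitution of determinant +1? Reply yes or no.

D₁ = -719, D₂ = -719
f is negative-definite; reduce −f:
−f: flip: (15,11,14)→(14,-11,15)
−f: reduced (well bottom): (14,-11,15) with a≤c, −a<b≤a
flip sign back: reduced form of f is (-14,11,-15)
g is negative-definite; reduce −g:
−g: translate: b→79 (≡775 mod 232), so (116,775,1296)→(116,79,15)
−g: flip: (116,79,15)→(15,-79,116)
−g: translate: b→11 (≡-79 mod 30), so (15,-79,116)→(15,11,14)
−g: flip: (15,11,14)→(14,-11,15)
−g: reduced (well bottom): (14,-11,15) with a≤c, −a<b≤a
flip sign back: reduced form of g is (-14,11,-15)
reduced forms (-14, 11, -15) vs (-14, 11, -15) ⇒ equivalent

yes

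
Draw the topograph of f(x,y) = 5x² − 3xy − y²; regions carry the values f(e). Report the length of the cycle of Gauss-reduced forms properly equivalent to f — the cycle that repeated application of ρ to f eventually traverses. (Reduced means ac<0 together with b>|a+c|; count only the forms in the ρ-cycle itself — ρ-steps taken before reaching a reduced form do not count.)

D = 29, ⌊√D⌋ = 5
descent: ρ → (-1,5,1)  [lands on river]
river: ρ → (1,5,-1)
ρ-cycle length = 2 (tail of 1 descent step not counted)

2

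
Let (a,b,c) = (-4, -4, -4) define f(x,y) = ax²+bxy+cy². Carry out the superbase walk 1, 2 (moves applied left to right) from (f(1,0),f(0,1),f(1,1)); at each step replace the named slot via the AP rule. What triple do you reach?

start (-4,-4,-12) = (f(1,0),f(0,1),f(1,1))
replace slot 1: 2·((-4)+(-12)) − (-4) = -28 → (-28,-4,-12)
replace slot 2: 2·((-28)+(-12)) − (-4) = -76 → (-28,-76,-12)

-28,-76,-12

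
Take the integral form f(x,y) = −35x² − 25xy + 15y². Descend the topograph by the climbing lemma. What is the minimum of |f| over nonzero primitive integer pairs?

descent: ρ → (15,25,-35)  [lands on river]
river: ρ → (-35,45,5)
river: ρ → (5,45,-35)
river: ρ → (-35,25,15)
river: ρ → (15,35,-25)
river: ρ → (-25,15,25)
river: ρ → (25,35,-15)
river: ρ → (-15,25,35)
river: ρ → (35,45,-5)
river: ρ → (-5,45,35)
river: ρ → (35,25,-15)
river: ρ → (-15,35,25)
river: ρ → (25,15,-25)
river: ρ → (-25,35,15)
closes: descent 1, river 14
min |a| on river = 5

5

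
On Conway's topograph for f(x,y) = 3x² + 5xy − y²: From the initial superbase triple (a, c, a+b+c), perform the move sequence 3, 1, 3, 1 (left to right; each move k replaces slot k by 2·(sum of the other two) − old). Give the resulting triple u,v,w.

start (3,-1,7) = (f(1,0),f(0,1),f(1,1))
replace slot 3: 2·(3+(-1)) − 7 = -3 → (3,-1,-3)
replace slot 1: 2·((-1)+(-3)) − 3 = -11 → (-11,-1,-3)
replace slot 3: 2·((-11)+(-1)) − (-3) = -21 → (-11,-1,-21)
replace slot 1: 2·((-1)+(-21)) − (-11) = -33 → (-33,-1,-21)

-33,-1,-21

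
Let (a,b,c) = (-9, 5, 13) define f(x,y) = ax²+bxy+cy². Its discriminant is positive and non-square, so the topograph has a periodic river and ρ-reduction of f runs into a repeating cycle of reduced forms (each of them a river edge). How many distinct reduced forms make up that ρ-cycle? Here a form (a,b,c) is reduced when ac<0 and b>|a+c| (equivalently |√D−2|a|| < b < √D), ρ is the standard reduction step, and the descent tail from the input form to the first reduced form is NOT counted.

D = 493, ⌊√D⌋ = 22
river: ρ → (13,21,-1)
river: ρ → (-1,21,13)
river: ρ → (13,5,-9)
river: ρ → (-9,13,9)
river: ρ → (9,5,-13)
river: ρ → (-13,21,1)
river: ρ → (1,21,-13)
river: ρ → (-13,5,9)
river: ρ → (9,13,-9)
river: ρ → (-9,5,13)
ρ-cycle length = 10 (tail of 0 descent steps not counted)

10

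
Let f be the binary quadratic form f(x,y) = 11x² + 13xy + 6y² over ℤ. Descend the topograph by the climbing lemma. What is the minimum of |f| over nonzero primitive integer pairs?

translate: b→-9 (≡13 mod 22), so (11,13,6)→(11,-9,4)
flip: (11,-9,4)→(4,9,11)
translate: b→1 (≡9 mod 8), so (4,9,11)→(4,1,6)
reduced (well bottom): (4,1,6) with a≤c, −a<b≤a
well minimum = a = 4

4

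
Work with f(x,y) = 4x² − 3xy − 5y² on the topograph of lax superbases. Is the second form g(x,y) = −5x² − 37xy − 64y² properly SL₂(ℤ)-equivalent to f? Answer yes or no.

D₁ = 89, D₂ = 89
river cycle of f (length 14): (-5, 3, 4), (4, 5, -4), (-4, 3, 5), (5, 7, -2), (-2, 9, 1), (1, 9, -2), (-2, 7, 5), (5, 3, -4), (-4, 5, 4), (4, 3, -5), … (4 more)
river cycle of g (length 14): (-5, 3, 4), (4, 5, -4), (-4, 3, 5), (5, 7, -2), (-2, 9, 1), (1, 9, -2), (-2, 7, 5), (5, 3, -4), (-4, 5, 4), (4, 3, -5), … (4 more)
cycles coincide ⇒ equivalent

yes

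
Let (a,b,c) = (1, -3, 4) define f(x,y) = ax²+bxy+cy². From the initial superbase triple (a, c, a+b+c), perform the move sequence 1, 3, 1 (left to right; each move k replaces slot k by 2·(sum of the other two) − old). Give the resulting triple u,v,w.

start (1,4,2) = (f(1,0),f(0,1),f(1,1))
replace slot 1: 2·(4+2) − 1 = 11 → (11,4,2)
replace slot 3: 2·(11+4) − 2 = 28 → (11,4,28)
replace slot 1: 2·(4+28) − 11 = 53 → (53,4,28)

53,4,28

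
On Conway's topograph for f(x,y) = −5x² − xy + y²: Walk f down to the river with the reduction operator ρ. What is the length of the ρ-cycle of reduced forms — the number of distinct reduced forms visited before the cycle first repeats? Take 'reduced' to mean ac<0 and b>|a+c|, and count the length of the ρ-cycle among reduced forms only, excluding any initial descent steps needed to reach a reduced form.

D = 21, ⌊√D⌋ = 4
descent: ρ → (1,3,-3)  [lands on river]
river: ρ → (-3,3,1)
ρ-cycle length = 2 (tail of 1 descent step not counted)

2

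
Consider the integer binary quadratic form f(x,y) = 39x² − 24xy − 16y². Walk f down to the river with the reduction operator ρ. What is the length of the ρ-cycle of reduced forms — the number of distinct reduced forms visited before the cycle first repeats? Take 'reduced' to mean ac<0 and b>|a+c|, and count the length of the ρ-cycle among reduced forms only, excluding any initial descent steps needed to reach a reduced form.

D = 3072, ⌊√D⌋ = 55
descent: ρ → (-16,24,39)  [lands on river]
river: ρ → (39,54,-1)
river: ρ → (-1,54,39)
river: ρ → (39,24,-16)
river: ρ → (-16,40,23)
river: ρ → (23,52,-4)
river: ρ → (-4,52,23)
river: ρ → (23,40,-16)
ρ-cycle length = 8 (tail of 1 descent step not counted)

8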